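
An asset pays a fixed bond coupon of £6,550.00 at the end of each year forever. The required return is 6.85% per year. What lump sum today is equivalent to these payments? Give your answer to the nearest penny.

Periodic rate r = 0.0685 per year.
Level perpetuity: PV = PMT / r = 6,550 / (0.0685) = £95,620.44.

£95,620.44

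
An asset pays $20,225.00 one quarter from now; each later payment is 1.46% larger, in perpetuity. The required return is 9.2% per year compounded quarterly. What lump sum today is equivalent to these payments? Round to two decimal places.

Periodic rate r = 0.092/4 per quarter.
Growing perpetuity (Gordon): PV = PMT₁ / (r − g) = 20,225 / (r − 0.0146) = $2,407,738.10.

$2,407,738.10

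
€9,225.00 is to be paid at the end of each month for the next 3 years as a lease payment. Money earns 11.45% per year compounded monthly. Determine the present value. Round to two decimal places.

€279,950.69

This is an ordinary annuity: 36 payments of €9,225.00 at the end of each month.
Periodic rate r = 0.1145/12 per month; n is counted in months.
PV = PMT × [(1 − (1+r)^−n)/r] = 9,225 × [1 − (1+r)^−36] / r = €279,950.69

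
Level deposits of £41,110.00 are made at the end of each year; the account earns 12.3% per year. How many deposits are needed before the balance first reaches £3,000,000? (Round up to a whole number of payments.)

Periodic rate r = 0.123 per year.
Ordinary annuity FV: 3,000,000 = 41,110 × [((1+r)^n − 1)/r].
(1+r)^n = 1 + 3,000,000 × r / 41,110, so n = ln(1 + 3,000,000·r/41,110) / ln(1+r) = 19.83.
Round up to a whole number of payments: n = 20.

20 payments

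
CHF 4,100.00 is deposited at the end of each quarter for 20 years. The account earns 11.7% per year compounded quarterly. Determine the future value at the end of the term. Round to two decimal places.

CHF 1,266,939.03

This is an ordinary annuity: 80 deposits of CHF 4,100.00 at the end of each quarter.
Periodic rate r = 0.117/4 per quarter; n is counted in quarters.
FV = PMT × [((1+r)^n − 1)/r] = 4,100 × [(1+r)^80 − 1] / r = CHF 1,266,939.03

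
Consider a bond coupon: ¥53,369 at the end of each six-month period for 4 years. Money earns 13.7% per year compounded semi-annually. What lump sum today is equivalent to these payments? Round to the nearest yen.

This is an ordinary annuity: 8 payments of ¥53,369 at the end of each six-month period.
Periodic rate r = 0.137/2 per half-year; n is counted in half-years.
PV = PMT × [(1 − (1+r)^−n)/r] = 53,369 × [1 − (1+r)^−8] / r = ¥320,543

¥320,543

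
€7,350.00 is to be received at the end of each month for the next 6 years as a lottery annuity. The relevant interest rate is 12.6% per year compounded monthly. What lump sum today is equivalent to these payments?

This is an ordinary annuity: 72 payments of €7,350.00 at the end of each month.
Periodic rate r = 0.126/12 per month; n is counted in months.
PV = PMT × [(1 − (1+r)^−n)/r] = 7,350 × [1 − (1+r)^−72] / r = €370,023.39

€370,023.39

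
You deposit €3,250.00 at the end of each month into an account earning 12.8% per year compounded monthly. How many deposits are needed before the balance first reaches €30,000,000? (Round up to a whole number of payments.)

Periodic rate r = 0.128/12 per month; n is counted in months.
Ordinary annuity FV: 30,000,000 = 3,250 × [((1+r)^n − 1)/r].
(1+r)^n = 1 + 30,000,000 × r / 3,250, so n = ln(1 + 30,000,000·r/3,250) / ln(1+r) = 433.52.
Round up to a whole number of payments: n = 434.

434 payments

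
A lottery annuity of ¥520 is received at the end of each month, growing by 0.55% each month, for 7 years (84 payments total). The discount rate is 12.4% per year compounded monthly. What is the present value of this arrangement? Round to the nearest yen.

Periodic rate r = 0.124/12 per month; n is counted in months.
Growing ordinary annuity: PV = PMT₁ × [1 − ((1+g)/(1+r))^n] / (r − g) = 520 × [1 − ((1+0.0055)/(1+r))^84] / (r − 0.0055) = ¥35,672.

¥35,672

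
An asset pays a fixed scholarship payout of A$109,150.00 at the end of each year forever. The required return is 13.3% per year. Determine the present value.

A$820,676.69

Periodic rate r = 0.133 per year.
Level perpetuity: PV = PMT / r = 109,150 / (0.133) = A$820,676.69.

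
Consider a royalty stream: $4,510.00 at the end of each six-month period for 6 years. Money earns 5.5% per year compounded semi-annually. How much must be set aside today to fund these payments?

This is an ordinary annuity: 12 payments of $4,510.00 at the end of each six-month period.
Periodic rate r = 0.055/2 per half-year; n is counted in half-years.
PV = PMT × [(1 − (1+r)^−n)/r] = 4,510 × [1 − (1+r)^−12] / r = $45,569.96

$45,569.96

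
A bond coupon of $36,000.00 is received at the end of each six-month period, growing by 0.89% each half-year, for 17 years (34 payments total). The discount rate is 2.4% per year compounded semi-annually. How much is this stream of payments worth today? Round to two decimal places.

Periodic rate r = 0.024/2 per half-year; n is counted in half-years.
Growing ordinary annuity: PV = PMT₁ × [1 − ((1+g)/(1+r))^n] / (r − g) = 36,000 × [1 − ((1+0.0089)/(1+r))^34] / (r − 0.0089) = $1,150,305.42.

$1,150,305.42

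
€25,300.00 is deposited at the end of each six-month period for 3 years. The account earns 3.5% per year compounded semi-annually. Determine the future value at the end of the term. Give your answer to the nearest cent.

€158,598.26

This is an ordinary annuity: 6 deposits of €25,300.00 at the end of each six-month period.
Periodic rate r = 0.035/2 per half-year; n is counted in half-years.
FV = PMT × [((1+r)^n − 1)/r] = 25,300 × [(1+r)^6 − 1] / r = €158,598.26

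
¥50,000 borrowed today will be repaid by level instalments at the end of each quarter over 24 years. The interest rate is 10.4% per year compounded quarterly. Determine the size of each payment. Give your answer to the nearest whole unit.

¥1,421

Level ordinary annuity; solve PV = PMT × [(1 − (1+r)^−n)/r] for PMT.
Periodic rate r = 0.104/4 per quarter; n is counted in quarters.
With n = 96: PMT = 50,000 / ([(1 − (1+r)^−n)/r]) = ¥1,421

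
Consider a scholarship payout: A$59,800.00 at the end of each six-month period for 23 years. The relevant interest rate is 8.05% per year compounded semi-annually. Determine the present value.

This is an ordinary annuity: 46 payments of A$59,800.00 at the end of each six-month period.
Periodic rate r = 0.0805/2 per half-year; n is counted in half-years.
PV = PMT × [(1 − (1+r)^−n)/r] = 59,800 × [1 − (1+r)^−46] / r = A$1,243,834.28

A$1,243,834.28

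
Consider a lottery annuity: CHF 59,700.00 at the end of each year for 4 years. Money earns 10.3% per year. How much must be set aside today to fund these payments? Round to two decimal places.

This is an ordinary annuity: 4 payments of CHF 59,700.00 at the end of each year.
Periodic rate r = 0.103 per year.
PV = PMT × [(1 − (1+r)^−n)/r] = 59,700 × [1 − (1+r)^−4] / r = CHF 188,018.53

CHF 188,018.53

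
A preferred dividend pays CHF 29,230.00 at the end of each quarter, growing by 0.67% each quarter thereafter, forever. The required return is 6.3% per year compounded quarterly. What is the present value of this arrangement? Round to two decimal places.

Periodic rate r = 0.063/4 per quarter.
Growing perpetuity (Gordon): PV = PMT₁ / (r − g) = 29,230 / (r − 0.0067) = CHF 3,229,834.25.

CHF 3,229,834.25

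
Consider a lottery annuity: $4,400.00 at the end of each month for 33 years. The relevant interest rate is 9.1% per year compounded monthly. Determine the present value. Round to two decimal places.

This is an ordinary annuity: 396 payments of $4,400.00 at the end of each month.
Periodic rate r = 0.091/12 per month; n is counted in months.
PV = PMT × [(1 − (1+r)^−n)/r] = 4,400 × [1 − (1+r)^−396] / r = $551,090.73

$551,090.73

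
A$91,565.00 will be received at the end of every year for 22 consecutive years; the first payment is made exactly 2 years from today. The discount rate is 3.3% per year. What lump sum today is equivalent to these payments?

A$1,371,110.34

Ordinary annuity of 22 payments, first payment at period 2.
Periodic rate r = 0.033 per year.
The ordinary-annuity PV formula values the stream one period before the first payment (period 1); discount that back 1 periods:
PV₀ = 91,565 × [1 − (1+r)^−22] / r × (1+r)^−1 = A$1,371,110.34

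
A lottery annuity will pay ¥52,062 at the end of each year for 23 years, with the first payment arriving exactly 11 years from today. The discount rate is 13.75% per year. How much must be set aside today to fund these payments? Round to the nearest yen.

Ordinary annuity of 23 payments, first payment at period 11.
Periodic rate r = 0.1375 per year.
The ordinary-annuity PV formula values the stream one period before the first payment (period 10); discount that back 10 periods:
PV₀ = 52,062 × [1 − (1+r)^−23] / r × (1+r)^−10 = ¥99,008

¥99,008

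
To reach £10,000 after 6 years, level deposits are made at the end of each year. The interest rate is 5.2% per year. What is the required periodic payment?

Level ordinary annuity; solve FV = PMT × [((1+r)^n − 1)/r] for PMT.
Periodic rate r = 0.052 per year.
With n = 6: PMT = 10,000 / ([((1+r)^n − 1)/r]) = £1,462.79

£1,462.79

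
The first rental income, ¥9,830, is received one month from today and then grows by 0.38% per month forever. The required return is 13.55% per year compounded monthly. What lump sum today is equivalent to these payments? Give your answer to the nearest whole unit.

Periodic rate r = 0.1355/12 per month.
Growing perpetuity (Gordon): PV = PMT₁ / (r − g) = 9,830 / (r − 0.0038) = ¥1,312,125.

¥1,312,125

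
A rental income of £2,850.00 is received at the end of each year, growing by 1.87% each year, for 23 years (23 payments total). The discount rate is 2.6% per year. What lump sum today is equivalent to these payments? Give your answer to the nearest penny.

£59,129.03

Periodic rate r = 0.026 per year.
Growing ordinary annuity: PV = PMT₁ × [1 − ((1+g)/(1+r))^n] / (r − g) = 2,850 × [1 − ((1+0.0187)/(1+r))^23] / (r − 0.0187) = £59,129.03.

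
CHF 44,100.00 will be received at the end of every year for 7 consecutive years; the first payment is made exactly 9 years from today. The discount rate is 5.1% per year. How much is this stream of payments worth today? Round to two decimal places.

Ordinary annuity of 7 payments, first payment at period 9.
Periodic rate r = 0.051 per year.
The ordinary-annuity PV formula values the stream one period before the first payment (period 8); discount that back 8 periods:
PV₀ = 44,100 × [1 − (1+r)^−7] / r × (1+r)^−8 = CHF 170,785.48

CHF 170,785.48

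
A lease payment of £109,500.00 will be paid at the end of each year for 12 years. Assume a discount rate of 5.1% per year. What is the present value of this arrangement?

£965,075.50

This is an ordinary annuity: 12 payments of £109,500.00 at the end of each year.
Periodic rate r = 0.051 per year.
PV = PMT × [(1 − (1+r)^−n)/r] = 109,500 × [1 − (1+r)^−12] / r = £965,075.50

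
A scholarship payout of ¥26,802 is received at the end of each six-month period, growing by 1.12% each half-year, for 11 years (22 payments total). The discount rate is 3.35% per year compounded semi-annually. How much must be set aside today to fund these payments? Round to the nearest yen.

Periodic rate r = 0.0335/2 per half-year; n is counted in half-years.
Growing ordinary annuity: PV = PMT₁ × [1 − ((1+g)/(1+r))^n] / (r − g) = 26,802 × [1 − ((1+0.0112)/(1+r))^22] / (r − 0.0112) = ¥547,870.

¥547,870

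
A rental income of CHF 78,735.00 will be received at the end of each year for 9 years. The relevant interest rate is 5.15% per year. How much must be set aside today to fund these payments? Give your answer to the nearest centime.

CHF 555,915.00

This is an ordinary annuity: 9 payments of CHF 78,735.00 at the end of each year.
Periodic rate r = 0.0515 per year.
PV = PMT × [(1 − (1+r)^−n)/r] = 78,735 × [1 − (1+r)^−9] / r = CHF 555,915.00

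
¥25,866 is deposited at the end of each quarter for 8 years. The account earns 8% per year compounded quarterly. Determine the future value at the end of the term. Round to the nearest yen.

¥1,143,976

This is an ordinary annuity: 32 deposits of ¥25,866 at the end of each quarter.
Periodic rate r = 0.08/4 per quarter; n is counted in quarters.
FV = PMT × [((1+r)^n − 1)/r] = 25,866 × [(1+r)^32 − 1] / r = ¥1,143,976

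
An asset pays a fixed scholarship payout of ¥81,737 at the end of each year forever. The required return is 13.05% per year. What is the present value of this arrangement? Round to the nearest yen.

Periodic rate r = 0.1305 per year.
Level perpetuity: PV = PMT / r = 81,737 / (0.1305) = ¥626,337.

¥626,337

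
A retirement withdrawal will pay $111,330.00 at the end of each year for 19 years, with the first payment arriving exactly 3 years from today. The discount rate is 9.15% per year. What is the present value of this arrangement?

$827,772.03

Ordinary annuity of 19 payments, first payment at period 3.
Periodic rate r = 0.0915 per year.
The ordinary-annuity PV formula values the stream one period before the first payment (period 2); discount that back 2 periods:
PV₀ = 111,330 × [1 − (1+r)^−19] / r × (1+r)^−2 = $827,772.03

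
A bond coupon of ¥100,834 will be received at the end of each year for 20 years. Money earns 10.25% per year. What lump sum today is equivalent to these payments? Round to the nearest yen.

¥844,009

This is an ordinary annuity: 20 payments of ¥100,834 at the end of each year.
Periodic rate r = 0.1025 per year.
PV = PMT × [(1 − (1+r)^−n)/r] = 100,834 × [1 − (1+r)^−20] / r = ¥844,009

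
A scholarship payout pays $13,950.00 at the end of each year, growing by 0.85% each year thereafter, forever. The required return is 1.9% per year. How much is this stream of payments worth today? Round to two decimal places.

$1,328,571.43

Periodic rate r = 0.019 per year.
Growing perpetuity (Gordon): PV = PMT₁ / (r − g) = 13,950 / (r − 0.0085) = $1,328,571.43.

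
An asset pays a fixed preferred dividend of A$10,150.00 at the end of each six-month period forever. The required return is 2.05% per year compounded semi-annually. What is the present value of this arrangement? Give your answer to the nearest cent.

A$990,243.90

Periodic rate r = 0.0205/2 per half-year.
Level perpetuity: PV = PMT / r = 10,150 / (0.0205/2) = A$990,243.90.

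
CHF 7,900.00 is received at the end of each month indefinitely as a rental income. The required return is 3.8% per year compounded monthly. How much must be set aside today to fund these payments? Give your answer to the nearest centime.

Periodic rate r = 0.038/12 per month.
Level perpetuity: PV = PMT / r = 7,900 / (0.038/12) = CHF 2,494,736.84.

CHF 2,494,736.84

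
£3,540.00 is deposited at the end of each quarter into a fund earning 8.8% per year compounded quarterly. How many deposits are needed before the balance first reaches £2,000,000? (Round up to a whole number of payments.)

120 payments

Periodic rate r = 0.088/4 per quarter; n is counted in quarters.
Ordinary annuity FV: 2,000,000 = 3,540 × [((1+r)^n − 1)/r].
(1+r)^n = 1 + 2,000,000 × r / 3,540, so n = ln(1 + 2,000,000·r/3,540) / ln(1+r) = 119.36.
Round up to a whole number of payments: n = 120.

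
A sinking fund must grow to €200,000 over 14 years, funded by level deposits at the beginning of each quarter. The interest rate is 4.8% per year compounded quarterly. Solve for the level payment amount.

Level annuity due; solve FV = PMT × [((1+r)^n − 1)/r] × (1+r) for PMT.
Periodic rate r = 0.048/4 per quarter; n is counted in quarters.
With n = 56: PMT = 200,000 / ([((1+r)^n − 1)/r] × (1+r)) = €2,495.49

€2,495.49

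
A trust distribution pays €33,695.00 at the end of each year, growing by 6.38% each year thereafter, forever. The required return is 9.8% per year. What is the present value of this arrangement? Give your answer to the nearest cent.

Periodic rate r = 0.098 per year.
Growing perpetuity (Gordon): PV = PMT₁ / (r − g) = 33,695 / (r − 0.0638) = €985,233.92.

€985,233.92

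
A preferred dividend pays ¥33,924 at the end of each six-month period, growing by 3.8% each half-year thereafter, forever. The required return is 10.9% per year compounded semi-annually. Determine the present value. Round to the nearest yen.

¥2,056,000

Periodic rate r = 0.109/2 per half-year.
Growing perpetuity (Gordon): PV = PMT₁ / (r − g) = 33,924 / (r − 0.038) = ¥2,056,000.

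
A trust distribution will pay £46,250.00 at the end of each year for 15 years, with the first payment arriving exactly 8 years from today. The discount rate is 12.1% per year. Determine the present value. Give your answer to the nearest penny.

£140,850.89

Ordinary annuity of 15 payments, first payment at period 8.
Periodic rate r = 0.121 per year.
The ordinary-annuity PV formula values the stream one period before the first payment (period 7); discount that back 7 periods:
PV₀ = 46,250 × [1 − (1+r)^−15] / r × (1+r)^−7 = £140,850.89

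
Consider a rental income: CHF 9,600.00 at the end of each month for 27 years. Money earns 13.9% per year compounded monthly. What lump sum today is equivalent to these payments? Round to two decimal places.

CHF 808,920.69

This is an ordinary annuity: 324 payments of CHF 9,600.00 at the end of each month.
Periodic rate r = 0.139/12 per month; n is counted in months.
PV = PMT × [(1 − (1+r)^−n)/r] = 9,600 × [1 − (1+r)^−324] / r = CHF 808,920.69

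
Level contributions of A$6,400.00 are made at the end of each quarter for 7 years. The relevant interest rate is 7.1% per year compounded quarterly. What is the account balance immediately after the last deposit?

A$229,546.28

This is an ordinary annuity: 28 deposits of A$6,400.00 at the end of each quarter.
Periodic rate r = 0.071/4 per quarter; n is counted in quarters.
FV = PMT × [((1+r)^n − 1)/r] = 6,400 × [(1+r)^28 − 1] / r = A$229,546.28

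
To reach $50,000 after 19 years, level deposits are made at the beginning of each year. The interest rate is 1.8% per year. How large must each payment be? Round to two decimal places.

$2,191.13

Level annuity due; solve FV = PMT × [((1+r)^n − 1)/r] × (1+r) for PMT.
Periodic rate r = 0.018 per year.
With n = 19: PMT = 50,000 / ([((1+r)^n − 1)/r] × (1+r)) = $2,191.13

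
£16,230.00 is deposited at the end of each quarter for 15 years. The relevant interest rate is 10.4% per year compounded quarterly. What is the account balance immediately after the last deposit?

£2,287,738.71

This is an ordinary annuity: 60 deposits of £16,230.00 at the end of each quarter.
Periodic rate r = 0.104/4 per quarter; n is counted in quarters.
FV = PMT × [((1+r)^n − 1)/r] = 16,230 × [(1+r)^60 − 1] / r = £2,287,738.71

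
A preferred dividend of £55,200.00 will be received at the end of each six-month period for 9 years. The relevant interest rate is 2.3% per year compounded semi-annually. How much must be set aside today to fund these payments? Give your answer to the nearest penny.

£892,893.32

This is an ordinary annuity: 18 payments of £55,200.00 at the end of each six-month period.
Periodic rate r = 0.023/2 per half-year; n is counted in half-years.
PV = PMT × [(1 − (1+r)^−n)/r] = 55,200 × [1 − (1+r)^−18] / r = £892,893.32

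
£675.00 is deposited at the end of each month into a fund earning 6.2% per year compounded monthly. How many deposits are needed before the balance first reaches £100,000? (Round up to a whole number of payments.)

111 payments

Periodic rate r = 0.062/12 per month; n is counted in months.
Ordinary annuity FV: 100,000 = 675 × [((1+r)^n − 1)/r].
(1+r)^n = 1 + 100,000 × r / 675, so n = ln(1 + 100,000·r/675) / ln(1+r) = 110.30.
Round up to a whole number of payments: n = 111.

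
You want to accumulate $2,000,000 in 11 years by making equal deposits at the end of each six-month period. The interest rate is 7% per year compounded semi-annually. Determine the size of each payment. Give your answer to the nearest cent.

$61,864.15

Level ordinary annuity; solve FV = PMT × [((1+r)^n − 1)/r] for PMT.
Periodic rate r = 0.07/2 per half-year; n is counted in half-years.
With n = 22: PMT = 2,000,000 / ([((1+r)^n − 1)/r]) = $61,864.15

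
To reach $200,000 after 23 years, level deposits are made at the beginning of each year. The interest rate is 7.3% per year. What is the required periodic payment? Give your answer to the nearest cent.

Level annuity due; solve FV = PMT × [((1+r)^n − 1)/r] × (1+r) for PMT.
Periodic rate r = 0.073 per year.
With n = 23: PMT = 200,000 / ([((1+r)^n − 1)/r] × (1+r)) = $3,354.84

$3,354.84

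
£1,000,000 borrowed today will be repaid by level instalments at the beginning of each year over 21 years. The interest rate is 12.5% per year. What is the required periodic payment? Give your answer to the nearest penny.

£121,339.29

Level annuity due; solve PV = PMT × [(1 − (1+r)^−n)/r] × (1+r) for PMT.
Periodic rate r = 0.125 per year.
With n = 21: PMT = 1,000,000 / ([(1 − (1+r)^−n)/r] × (1+r)) = £121,339.29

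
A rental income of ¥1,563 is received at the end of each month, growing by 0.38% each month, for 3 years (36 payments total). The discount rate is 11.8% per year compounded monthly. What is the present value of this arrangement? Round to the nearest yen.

¥50,270

Periodic rate r = 0.118/12 per month; n is counted in months.
Growing ordinary annuity: PV = PMT₁ × [1 − ((1+g)/(1+r))^n] / (r − g) = 1,563 × [1 − ((1+0.0038)/(1+r))^36] / (r − 0.0038) = ¥50,270.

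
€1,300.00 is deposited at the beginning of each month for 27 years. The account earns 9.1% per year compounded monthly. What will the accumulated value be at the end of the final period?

This is an annuity due: 324 deposits of €1,300.00 at the beginning of each month.
Periodic rate r = 0.091/12 per month; n is counted in months.
FV = PMT × [((1+r)^n − 1)/r] × (1+r) = 1,300 × [(1+r)^324 − 1] / r × (1+r) = €1,824,372.85

€1,824,372.85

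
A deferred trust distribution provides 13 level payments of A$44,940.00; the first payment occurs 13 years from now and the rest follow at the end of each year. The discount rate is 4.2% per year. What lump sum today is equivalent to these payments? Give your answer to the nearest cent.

Ordinary annuity of 13 payments, first payment at period 13.
Periodic rate r = 0.042 per year.
The ordinary-annuity PV formula values the stream one period before the first payment (period 12); discount that back 12 periods:
PV₀ = 44,940 × [1 − (1+r)^−13] / r × (1+r)^−12 = A$270,534.88

A$270,534.88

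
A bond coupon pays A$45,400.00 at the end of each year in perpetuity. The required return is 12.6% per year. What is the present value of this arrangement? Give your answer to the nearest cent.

A$360,317.46

Periodic rate r = 0.126 per year.
Level perpetuity: PV = PMT / r = 45,400 / (0.126) = A$360,317.46.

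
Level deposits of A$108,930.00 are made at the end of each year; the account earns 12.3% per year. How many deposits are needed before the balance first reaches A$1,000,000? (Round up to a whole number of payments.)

7 payments

Periodic rate r = 0.123 per year.
Ordinary annuity FV: 1,000,000 = 108,930 × [((1+r)^n − 1)/r].
(1+r)^n = 1 + 1,000,000 × r / 108,930, so n = ln(1 + 1,000,000·r/108,930) / ln(1+r) = 6.51.
Round up to a whole number of payments: n = 7.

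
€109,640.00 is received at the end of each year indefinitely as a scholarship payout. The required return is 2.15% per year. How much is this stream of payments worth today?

€5,099,534.88

Periodic rate r = 0.0215 per year.
Level perpetuity: PV = PMT / r = 109,640 / (0.0215) = €5,099,534.88.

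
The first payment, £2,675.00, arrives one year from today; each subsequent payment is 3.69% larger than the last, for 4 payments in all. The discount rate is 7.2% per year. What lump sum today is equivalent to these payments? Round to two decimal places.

£9,501.73

Periodic rate r = 0.072 per year.
Growing ordinary annuity: PV = PMT₁ × [1 − ((1+g)/(1+r))^n] / (r − g) = 2,675 × [1 − ((1+0.0369)/(1+r))^4] / (r − 0.0369) = £9,501.73.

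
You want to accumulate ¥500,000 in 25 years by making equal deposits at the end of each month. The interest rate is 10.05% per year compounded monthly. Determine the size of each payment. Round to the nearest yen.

Level ordinary annuity; solve FV = PMT × [((1+r)^n − 1)/r] for PMT.
Periodic rate r = 0.1005/12 per month; n is counted in months.
With n = 300: PMT = 500,000 / ([((1+r)^n − 1)/r]) = ¥374

¥374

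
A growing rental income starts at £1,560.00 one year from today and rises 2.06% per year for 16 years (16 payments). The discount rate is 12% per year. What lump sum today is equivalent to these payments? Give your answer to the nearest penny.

£12,146.53

Periodic rate r = 0.12 per year.
Growing ordinary annuity: PV = PMT₁ × [1 − ((1+g)/(1+r))^n] / (r − g) = 1,560 × [1 − ((1+0.0206)/(1+r))^16] / (r − 0.0206) = £12,146.53.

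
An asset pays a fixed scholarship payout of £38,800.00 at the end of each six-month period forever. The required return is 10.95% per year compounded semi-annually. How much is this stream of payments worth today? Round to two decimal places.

Periodic rate r = 0.1095/2 per half-year.
Level perpetuity: PV = PMT / r = 38,800 / (0.1095/2) = £708,675.80.

£708,675.80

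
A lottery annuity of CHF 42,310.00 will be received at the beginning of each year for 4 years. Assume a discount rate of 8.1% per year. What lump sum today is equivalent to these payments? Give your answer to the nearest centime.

This is an annuity due: 4 payments of CHF 42,310.00 at the beginning of each year.
Periodic rate r = 0.081 per year.
PV = PMT × [(1 − (1+r)^−n)/r] × (1+r) = 42,310 × [1 − (1+r)^−4] / r × (1+r) = CHF 151,150.53

CHF 151,150.53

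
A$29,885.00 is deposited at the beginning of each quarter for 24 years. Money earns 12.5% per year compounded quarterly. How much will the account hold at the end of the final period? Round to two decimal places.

A$17,933,201.55

This is an annuity due: 96 deposits of A$29,885.00 at the beginning of each quarter.
Periodic rate r = 0.125/4 per quarter; n is counted in quarters.
FV = PMT × [((1+r)^n − 1)/r] × (1+r) = 29,885 × [(1+r)^96 − 1] / r × (1+r) = A$17,933,201.55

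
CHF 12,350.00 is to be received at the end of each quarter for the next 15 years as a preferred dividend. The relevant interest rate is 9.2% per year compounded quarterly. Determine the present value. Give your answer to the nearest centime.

CHF 399,741.68

This is an ordinary annuity: 60 payments of CHF 12,350.00 at the end of each quarter.
Periodic rate r = 0.092/4 per quarter; n is counted in quarters.
PV = PMT × [(1 − (1+r)^−n)/r] = 12,350 × [1 − (1+r)^−60] / r = CHF 399,741.68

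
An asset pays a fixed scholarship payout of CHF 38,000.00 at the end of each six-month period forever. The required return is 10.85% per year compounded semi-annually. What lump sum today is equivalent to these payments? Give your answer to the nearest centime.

Periodic rate r = 0.1085/2 per half-year.
Level perpetuity: PV = PMT / r = 38,000 / (0.1085/2) = CHF 700,460.83.

CHF 700,460.83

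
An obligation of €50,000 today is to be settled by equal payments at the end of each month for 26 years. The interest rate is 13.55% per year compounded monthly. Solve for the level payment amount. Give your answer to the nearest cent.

€582.10

Level ordinary annuity; solve PV = PMT × [(1 − (1+r)^−n)/r] for PMT.
Periodic rate r = 0.1355/12 per month; n is counted in months.
With n = 312: PMT = 50,000 / ([(1 − (1+r)^−n)/r]) = €582.10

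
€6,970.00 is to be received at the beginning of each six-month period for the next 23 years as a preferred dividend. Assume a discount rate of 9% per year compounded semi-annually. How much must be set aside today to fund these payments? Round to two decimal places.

This is an annuity due: 46 payments of €6,970.00 at the beginning of each six-month period.
Periodic rate r = 0.09/2 per half-year; n is counted in half-years.
PV = PMT × [(1 − (1+r)^−n)/r] × (1+r) = 6,970 × [1 − (1+r)^−46] / r × (1+r) = €140,489.74

€140,489.74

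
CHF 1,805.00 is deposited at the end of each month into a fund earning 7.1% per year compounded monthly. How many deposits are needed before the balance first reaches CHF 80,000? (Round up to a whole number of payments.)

40 payments

Periodic rate r = 0.071/12 per month; n is counted in months.
Ordinary annuity FV: 80,000 = 1,805 × [((1+r)^n − 1)/r].
(1+r)^n = 1 + 80,000 × r / 1,805, so n = ln(1 + 80,000·r/1,805) / ln(1+r) = 39.48.
Round up to a whole number of payments: n = 40.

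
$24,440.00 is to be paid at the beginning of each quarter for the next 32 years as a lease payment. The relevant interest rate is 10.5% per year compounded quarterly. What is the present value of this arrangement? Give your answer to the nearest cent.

$920,828.36

This is an annuity due: 128 payments of $24,440.00 at the beginning of each quarter.
Periodic rate r = 0.105/4 per quarter; n is counted in quarters.
PV = PMT × [(1 − (1+r)^−n)/r] × (1+r) = 24,440 × [1 − (1+r)^−128] / r × (1+r) = $920,828.36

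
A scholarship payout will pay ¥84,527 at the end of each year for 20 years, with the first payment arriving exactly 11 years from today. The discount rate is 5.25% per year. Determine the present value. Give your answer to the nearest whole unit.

Ordinary annuity of 20 payments, first payment at period 11.
Periodic rate r = 0.0525 per year.
The ordinary-annuity PV formula values the stream one period before the first payment (period 10); discount that back 10 periods:
PV₀ = 84,527 × [1 − (1+r)^−20] / r × (1+r)^−10 = ¥618,320

¥618,320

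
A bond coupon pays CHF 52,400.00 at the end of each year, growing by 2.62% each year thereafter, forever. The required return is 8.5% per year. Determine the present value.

CHF 891,156.46

Periodic rate r = 0.085 per year.
Growing perpetuity (Gordon): PV = PMT₁ / (r − g) = 52,400 / (r − 0.0262) = CHF 891,156.46.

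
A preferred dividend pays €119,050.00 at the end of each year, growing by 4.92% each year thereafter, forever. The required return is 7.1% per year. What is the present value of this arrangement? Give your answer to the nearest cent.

€5,461,009.17

Periodic rate r = 0.071 per year.
Growing perpetuity (Gordon): PV = PMT₁ / (r − g) = 119,050 / (r − 0.0492) = €5,461,009.17.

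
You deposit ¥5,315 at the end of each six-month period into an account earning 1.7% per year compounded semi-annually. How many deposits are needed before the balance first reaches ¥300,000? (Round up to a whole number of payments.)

Periodic rate r = 0.017/2 per half-year; n is counted in half-years.
Ordinary annuity FV: 300,000 = 5,315 × [((1+r)^n − 1)/r].
(1+r)^n = 1 + 300,000 × r / 5,315, so n = ln(1 + 300,000·r/5,315) / ln(1+r) = 46.30.
Round up to a whole number of payments: n = 47.

47 payments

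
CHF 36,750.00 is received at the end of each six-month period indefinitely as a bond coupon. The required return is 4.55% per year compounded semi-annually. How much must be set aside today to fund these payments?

CHF 1,615,384.62

Periodic rate r = 0.0455/2 per half-year.
Level perpetuity: PV = PMT / r = 36,750 / (0.0455/2) = CHF 1,615,384.62.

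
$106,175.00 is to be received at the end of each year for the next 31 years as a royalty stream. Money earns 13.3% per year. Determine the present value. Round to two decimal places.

$781,672.48

This is an ordinary annuity: 31 payments of $106,175.00 at the end of each year.
Periodic rate r = 0.133 per year.
PV = PMT × [(1 − (1+r)^−n)/r] = 106,175 × [1 − (1+r)^−31] / r = $781,672.48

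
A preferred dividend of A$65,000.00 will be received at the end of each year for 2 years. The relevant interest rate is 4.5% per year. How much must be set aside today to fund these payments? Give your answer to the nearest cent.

A$121,723.40

This is an ordinary annuity: 2 payments of A$65,000.00 at the end of each year.
Periodic rate r = 0.045 per year.
PV = PMT × [(1 − (1+r)^−n)/r] = 65,000 × [1 − (1+r)^−2] / r = A$121,723.40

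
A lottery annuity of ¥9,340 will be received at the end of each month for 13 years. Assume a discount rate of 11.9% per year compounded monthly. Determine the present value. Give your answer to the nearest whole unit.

¥739,809

This is an ordinary annuity: 156 payments of ¥9,340 at the end of each month.
Periodic rate r = 0.119/12 per month; n is counted in months.
PV = PMT × [(1 − (1+r)^−n)/r] = 9,340 × [1 − (1+r)^−156] / r = ¥739,809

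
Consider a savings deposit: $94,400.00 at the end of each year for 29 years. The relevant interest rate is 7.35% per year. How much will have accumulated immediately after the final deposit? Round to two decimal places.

This is an ordinary annuity: 29 deposits of $94,400.00 at the end of each year.
Periodic rate r = 0.0735 per year.
FV = PMT × [((1+r)^n − 1)/r] = 94,400 × [(1+r)^29 − 1] / r = $8,760,510.46

$8,760,510.46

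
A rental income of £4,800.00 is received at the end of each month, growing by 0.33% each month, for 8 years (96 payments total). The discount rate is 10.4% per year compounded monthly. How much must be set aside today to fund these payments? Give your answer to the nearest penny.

Periodic rate r = 0.104/12 per month; n is counted in months.
Growing ordinary annuity: PV = PMT₁ × [1 − ((1+g)/(1+r))^n] / (r − g) = 4,800 × [1 − ((1+0.0033)/(1+r))^96] / (r − 0.0033) = £358,467.22.

£358,467.22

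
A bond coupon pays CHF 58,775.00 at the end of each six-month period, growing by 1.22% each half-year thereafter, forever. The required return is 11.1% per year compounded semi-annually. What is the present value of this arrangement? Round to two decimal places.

Periodic rate r = 0.111/2 per half-year.
Growing perpetuity (Gordon): PV = PMT₁ / (r − g) = 58,775 / (r − 0.0122) = CHF 1,357,390.30.

CHF 1,357,390.30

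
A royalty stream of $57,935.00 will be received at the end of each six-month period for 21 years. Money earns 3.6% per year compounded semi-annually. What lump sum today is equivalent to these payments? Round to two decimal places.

This is an ordinary annuity: 42 payments of $57,935.00 at the end of each six-month period.
Periodic rate r = 0.036/2 per half-year; n is counted in half-years.
PV = PMT × [(1 − (1+r)^−n)/r] = 57,935 × [1 − (1+r)^−42] / r = $1,697,146.59

$1,697,146.59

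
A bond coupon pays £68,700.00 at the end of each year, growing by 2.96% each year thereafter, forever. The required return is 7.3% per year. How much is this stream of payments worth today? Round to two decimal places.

Periodic rate r = 0.073 per year.
Growing perpetuity (Gordon): PV = PMT₁ / (r − g) = 68,700 / (r − 0.0296) = £1,582,949.31.

£1,582,949.31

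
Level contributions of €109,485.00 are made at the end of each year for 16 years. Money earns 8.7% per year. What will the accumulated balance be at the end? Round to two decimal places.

This is an ordinary annuity: 16 deposits of €109,485.00 at the end of each year.
Periodic rate r = 0.087 per year.
FV = PMT × [((1+r)^n − 1)/r] = 109,485 × [(1+r)^16 − 1] / r = €3,522,434.28

€3,522,434.28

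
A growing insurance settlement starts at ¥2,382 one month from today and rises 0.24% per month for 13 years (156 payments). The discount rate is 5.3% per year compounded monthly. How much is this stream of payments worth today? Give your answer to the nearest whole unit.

¥317,895

Periodic rate r = 0.053/12 per month; n is counted in months.
Growing ordinary annuity: PV = PMT₁ × [1 − ((1+g)/(1+r))^n] / (r − g) = 2,382 × [1 − ((1+0.0024)/(1+r))^156] / (r − 0.0024) = ¥317,895.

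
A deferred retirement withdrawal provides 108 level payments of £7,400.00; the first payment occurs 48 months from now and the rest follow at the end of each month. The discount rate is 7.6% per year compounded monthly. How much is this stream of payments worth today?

£429,276.00

Ordinary annuity of 108 payments, first payment at period 48.
Periodic rate r = 0.076/12 per month; n is counted in months.
The ordinary-annuity PV formula values the stream one period before the first payment (period 47); discount that back 47 periods:
PV₀ = 7,400 × [1 − (1+r)^−108] / r × (1+r)^−47 = £429,276.00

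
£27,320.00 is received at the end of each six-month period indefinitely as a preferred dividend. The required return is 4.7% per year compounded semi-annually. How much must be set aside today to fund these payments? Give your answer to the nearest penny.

£1,162,553.19

Periodic rate r = 0.047/2 per half-year.
Level perpetuity: PV = PMT / r = 27,320 / (0.047/2) = £1,162,553.19.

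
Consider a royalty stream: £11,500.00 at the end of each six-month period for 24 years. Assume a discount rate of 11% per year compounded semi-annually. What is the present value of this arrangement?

This is an ordinary annuity: 48 payments of £11,500.00 at the end of each six-month period.
Periodic rate r = 0.11/2 per half-year; n is counted in half-years.
PV = PMT × [(1 − (1+r)^−n)/r] = 11,500 × [1 − (1+r)^−48] / r = £193,087.33

£193,087.33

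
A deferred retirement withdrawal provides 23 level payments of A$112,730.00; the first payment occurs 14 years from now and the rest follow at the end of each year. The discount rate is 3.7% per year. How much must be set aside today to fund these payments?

Ordinary annuity of 23 payments, first payment at period 14.
Periodic rate r = 0.037 per year.
The ordinary-annuity PV formula values the stream one period before the first payment (period 13); discount that back 13 periods:
PV₀ = 112,730 × [1 − (1+r)^−23] / r × (1+r)^−13 = A$1,076,063.02

A$1,076,063.02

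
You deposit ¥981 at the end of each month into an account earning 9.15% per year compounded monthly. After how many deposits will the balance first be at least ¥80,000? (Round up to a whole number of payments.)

Periodic rate r = 0.0915/12 per month; n is counted in months.
Ordinary annuity FV: 80,000 = 981 × [((1+r)^n − 1)/r].
(1+r)^n = 1 + 80,000 × r / 981, so n = ln(1 + 80,000·r/981) / ln(1+r) = 63.66.
Round up to a whole number of payments: n = 64.

64 payments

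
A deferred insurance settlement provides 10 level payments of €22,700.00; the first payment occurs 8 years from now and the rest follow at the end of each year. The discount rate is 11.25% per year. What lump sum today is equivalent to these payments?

€62,725.68

Ordinary annuity of 10 payments, first payment at period 8.
Periodic rate r = 0.1125 per year.
The ordinary-annuity PV formula values the stream one period before the first payment (period 7); discount that back 7 periods:
PV₀ = 22,700 × [1 − (1+r)^−10] / r × (1+r)^−7 = €62,725.68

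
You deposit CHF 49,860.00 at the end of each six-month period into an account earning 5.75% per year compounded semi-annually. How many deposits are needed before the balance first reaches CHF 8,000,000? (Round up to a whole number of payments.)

61 payments

Periodic rate r = 0.0575/2 per half-year; n is counted in half-years.
Ordinary annuity FV: 8,000,000 = 49,860 × [((1+r)^n − 1)/r].
(1+r)^n = 1 + 8,000,000 × r / 49,860, so n = ln(1 + 8,000,000·r/49,860) / ln(1+r) = 60.86.
Round up to a whole number of payments: n = 61.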